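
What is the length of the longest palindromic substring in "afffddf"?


Input: "afffddf"
Checking substrings for palindromes:
  [3:7] "fddf" (len 4) => palindrome
  [1:4] "fff" (len 3) => palindrome
  [1:3] "ff" (len 2) => palindrome
  [2:4] "ff" (len 2) => palindrome
  [4:6] "dd" (len 2) => palindrome
Longest palindromic substring: "fddf" with length 4

4


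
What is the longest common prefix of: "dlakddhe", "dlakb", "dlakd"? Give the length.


Words: dlakddhe, dlakb, dlakd
  Position 0: all 'd' => match
  Position 1: all 'l' => match
  Position 2: all 'a' => match
  Position 3: all 'k' => match
  Position 4: ('d', 'b', 'd') => mismatch, stop
LCP = "dlak" (length 4)

4


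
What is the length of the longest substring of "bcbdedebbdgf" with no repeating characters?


Input: "bcbdedebbdgf"
Sliding window (track last position of each char):
  Position 0 ('b'): window [0,0] length 1 -- new best
  Position 1 ('c'): window [0,1] length 2 -- new best
  Position 2 ('b'): repeat (last at 0), move window start to 1
  Position 2 ('b'): window [1,2] length 2
  Position 3 ('d'): window [1,3] length 3 -- new best
  Position 4 ('e'): window [1,4] length 4 -- new best
  Position 5 ('d'): repeat (last at 3), move window start to 4
  Position 5 ('d'): window [4,5] length 2
  Position 6 ('e'): repeat (last at 4), move window start to 5
  Position 6 ('e'): window [5,6] length 2
  Position 7 ('b'): window [5,7] length 3
  Position 8 ('b'): repeat (last at 7), move window start to 8
  Position 8 ('b'): window [8,8] length 1
  Position 9 ('d'): window [8,9] length 2
  Position 10 ('g'): window [8,10] length 3
  Position 11 ('f'): window [8,11] length 4
Longest substring with no repeats: "cbde" with length 4

4


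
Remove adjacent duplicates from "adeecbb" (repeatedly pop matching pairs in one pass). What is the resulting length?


Input: adeecbb
Stack-based adjacent duplicate removal:
  Read 'a': push. Stack: a
  Read 'd': push. Stack: ad
  Read 'e': push. Stack: ade
  Read 'e': matches stack top 'e' => pop. Stack: ad
  Read 'c': push. Stack: adc
  Read 'b': push. Stack: adcb
  Read 'b': matches stack top 'b' => pop. Stack: adc
Final stack: "adc" (length 3)

3


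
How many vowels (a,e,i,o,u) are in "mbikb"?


Input: mbikb
Checking each character:
  'm' at position 0: consonant
  'b' at position 1: consonant
  'i' at position 2: vowel (running total: 1)
  'k' at position 3: consonant
  'b' at position 4: consonant
Total vowels: 1

1


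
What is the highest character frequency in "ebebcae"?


Input: ebebcae
Character counts:
  'a': 1
  'b': 2
  'c': 1
  'e': 3
Maximum frequency: 3

3


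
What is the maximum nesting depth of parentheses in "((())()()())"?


Input: "((())()()())"
Tracking depth:
  Position 0 '(': depth becomes 1
  Position 1 '(': depth becomes 2
  Position 2 '(': depth becomes 3
  Position 3 ')': depth becomes 2
  Position 4 ')': depth becomes 1
  Position 5 '(': depth becomes 2
  Position 6 ')': depth becomes 1
  Position 7 '(': depth becomes 2
  Position 8 ')': depth becomes 1
  Position 9 '(': depth becomes 2
  Position 10 ')': depth becomes 1
  Position 11 ')': depth becomes 0
Maximum depth reached: 3

3


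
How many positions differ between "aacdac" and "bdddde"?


Comparing "aacdac" and "bdddde" position by position:
  Position 0: 'a' vs 'b' => DIFFER
  Position 1: 'a' vs 'd' => DIFFER
  Position 2: 'c' vs 'd' => DIFFER
  Position 3: 'd' vs 'd' => same
  Position 4: 'a' vs 'd' => DIFFER
  Position 5: 'c' vs 'e' => DIFFER
Positions that differ: 5

5


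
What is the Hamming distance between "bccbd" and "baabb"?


Comparing "bccbd" and "baabb" position by position:
  Position 0: 'b' vs 'b' => same
  Position 1: 'c' vs 'a' => differ
  Position 2: 'c' vs 'a' => differ
  Position 3: 'b' vs 'b' => same
  Position 4: 'd' vs 'b' => differ
Total differences (Hamming distance): 3

3


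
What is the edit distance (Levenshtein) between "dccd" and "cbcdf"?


Computing edit distance: "dccd" -> "cbcdf"
DP table:
           c    b    c    d    f
      0    1    2    3    4    5
  d   1    1    2    3    3    4
  c   2    1    2    2    3    4
  c   3    2    2    2    3    4
  d   4    3    3    3    2    3
Edit distance = dp[4][5] = 3

3


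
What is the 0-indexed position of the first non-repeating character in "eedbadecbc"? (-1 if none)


Input: eedbadecbc
Character frequencies:
  'a': 1
  'b': 2
  'c': 2
  'd': 2
  'e': 3
Scanning left to right for freq == 1:
  Position 0 ('e'): freq=3, skip
  Position 1 ('e'): freq=3, skip
  Position 2 ('d'): freq=2, skip
  Position 3 ('b'): freq=2, skip
  Position 4 ('a'): unique! => answer = 4

4


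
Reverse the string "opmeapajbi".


Input: opmeapajbi
Reading characters right to left:
  Position 9: 'i'
  Position 8: 'b'
  Position 7: 'j'
  Position 6: 'a'
  Position 5: 'p'
  Position 4: 'a'
  Position 3: 'e'
  Position 2: 'm'
  Position 1: 'p'
  Position 0: 'o'
Reversed: ibjapaempo

ibjapaempo


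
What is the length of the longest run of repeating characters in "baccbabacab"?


Input: "baccbabacab"
Scanning for longest run:
  Position 1 ('a'): new char, reset run to 1
  Position 2 ('c'): new char, reset run to 1
  Position 3 ('c'): continues run of 'c', length=2
  Position 4 ('b'): new char, reset run to 1
  Position 5 ('a'): new char, reset run to 1
  Position 6 ('b'): new char, reset run to 1
  Position 7 ('a'): new char, reset run to 1
  Position 8 ('c'): new char, reset run to 1
  Position 9 ('a'): new char, reset run to 1
  Position 10 ('b'): new char, reset run to 1
Longest run: 'c' with length 2

2


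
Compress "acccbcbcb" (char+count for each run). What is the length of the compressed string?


Input: acccbcbcb
Runs:
  'a' x 1 => "a1"
  'c' x 3 => "c3"
  'b' x 1 => "b1"
  'c' x 1 => "c1"
  'b' x 1 => "b1"
  'c' x 1 => "c1"
  'b' x 1 => "b1"
Compressed: "a1c3b1c1b1c1b1"
Compressed length: 14

14


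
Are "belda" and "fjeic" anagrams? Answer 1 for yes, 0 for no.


Strings: "belda", "fjeic"
Sorted first:  abdel
Sorted second: cefij
Differ at position 0: 'a' vs 'c' => not anagrams

0


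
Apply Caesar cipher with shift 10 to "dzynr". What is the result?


Caesar cipher: shift "dzynr" by 10
  'd' (pos 3) + 10 = pos 13 = 'n'
  'z' (pos 25) + 10 = pos 9 = 'j'
  'y' (pos 24) + 10 = pos 8 = 'i'
  'n' (pos 13) + 10 = pos 23 = 'x'
  'r' (pos 17) + 10 = pos 1 = 'b'
Result: njixb

njixb


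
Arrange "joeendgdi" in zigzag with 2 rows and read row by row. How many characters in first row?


Zigzag "joeendgdi" into 2 rows:
Placing characters:
  'j' => row 0
  'o' => row 1
  'e' => row 0
  'e' => row 1
  'n' => row 0
  'd' => row 1
  'g' => row 0
  'd' => row 1
  'i' => row 0
Rows:
  Row 0: "jengi"
  Row 1: "oedd"
First row length: 5

5


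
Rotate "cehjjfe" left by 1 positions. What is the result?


Input: "cehjjfe", rotate left by 1
First 1 characters: "c"
Remaining characters: "ehjjfe"
Concatenate remaining + first: "ehjjfe" + "c" = "ehjjfec"

ehjjfec


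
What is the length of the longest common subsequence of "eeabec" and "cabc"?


LCS of "eeabec" and "cabc"
DP table:
           c    a    b    c
      0    0    0    0    0
  e   0    0    0    0    0
  e   0    0    0    0    0
  a   0    0    1    1    1
  b   0    0    1    2    2
  e   0    0    1    2    2
  c   0    1    1    2    3
LCS length = dp[6][4] = 3

3


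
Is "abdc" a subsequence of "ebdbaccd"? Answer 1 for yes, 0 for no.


Check if "abdc" is a subsequence of "ebdbaccd"
Greedy scan:
  Position 0 ('e'): no match needed
  Position 1 ('b'): no match needed
  Position 2 ('d'): no match needed
  Position 3 ('b'): no match needed
  Position 4 ('a'): matches sub[0] = 'a'
  Position 5 ('c'): no match needed
  Position 6 ('c'): no match needed
  Position 7 ('d'): no match needed
Only matched 1/4 characters => not a subsequence

0


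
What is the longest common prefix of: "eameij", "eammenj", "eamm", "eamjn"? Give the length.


Words: eameij, eammenj, eamm, eamjn
  Position 0: all 'e' => match
  Position 1: all 'a' => match
  Position 2: all 'm' => match
  Position 3: ('e', 'm', 'm', 'j') => mismatch, stop
LCP = "eam" (length 3)

3


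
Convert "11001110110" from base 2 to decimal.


Input: "11001110110" in base 2
Positional expansion:
  Digit '1' (value 1) x 2^10 = 1024
  Digit '1' (value 1) x 2^9 = 512
  Digit '0' (value 0) x 2^8 = 0
  Digit '0' (value 0) x 2^7 = 0
  Digit '1' (value 1) x 2^6 = 64
  Digit '1' (value 1) x 2^5 = 32
  Digit '1' (value 1) x 2^4 = 16
  Digit '0' (value 0) x 2^3 = 0
  Digit '1' (value 1) x 2^2 = 4
  Digit '1' (value 1) x 2^1 = 2
  Digit '0' (value 0) x 2^0 = 0
Sum = 1654

1654


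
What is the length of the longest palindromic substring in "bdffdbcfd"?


Input: "bdffdbcfd"
Checking substrings for palindromes:
  [0:6] "bdffdb" (len 6) => palindrome
  [1:5] "dffd" (len 4) => palindrome
  [2:4] "ff" (len 2) => palindrome
Longest palindromic substring: "bdffdb" with length 6

6


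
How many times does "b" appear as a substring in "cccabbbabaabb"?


Searching for "b" in "cccabbbabaabb"
Scanning each position:
  Position 0: "c" => no
  Position 1: "c" => no
  Position 2: "c" => no
  Position 3: "a" => no
  Position 4: "b" => MATCH
  Position 5: "b" => MATCH
  Position 6: "b" => MATCH
  Position 7: "a" => no
  Position 8: "b" => MATCH
  Position 9: "a" => no
  Position 10: "a" => no
  Position 11: "b" => MATCH
  Position 12: "b" => MATCH
Total occurrences: 6

6


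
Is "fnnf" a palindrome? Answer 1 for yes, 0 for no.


Input: fnnf
Reversed: fnnf
  Compare pos 0 ('f') with pos 3 ('f'): match
  Compare pos 1 ('n') with pos 2 ('n'): match
Result: palindrome

1


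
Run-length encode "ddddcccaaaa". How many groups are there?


Input: ddddcccaaaa
Scanning for consecutive runs:
  Group 1: 'd' x 4 (positions 0-3)
  Group 2: 'c' x 3 (positions 4-6)
  Group 3: 'a' x 4 (positions 7-10)
Total groups: 3

3


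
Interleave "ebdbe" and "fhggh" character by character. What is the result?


Interleaving "ebdbe" and "fhggh":
  Position 0: 'e' from first, 'f' from second => "ef"
  Position 1: 'b' from first, 'h' from second => "bh"
  Position 2: 'd' from first, 'g' from second => "dg"
  Position 3: 'b' from first, 'g' from second => "bg"
  Position 4: 'e' from first, 'h' from second => "eh"
Result: efbhdgbgeh

efbhdgbgeh


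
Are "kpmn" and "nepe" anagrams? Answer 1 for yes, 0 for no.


Strings: "kpmn", "nepe"
Sorted first:  kmnp
Sorted second: eenp
Differ at position 0: 'k' vs 'e' => not anagrams

0


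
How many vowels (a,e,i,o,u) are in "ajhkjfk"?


Input: ajhkjfk
Checking each character:
  'a' at position 0: vowel (running total: 1)
  'j' at position 1: consonant
  'h' at position 2: consonant
  'k' at position 3: consonant
  'j' at position 4: consonant
  'f' at position 5: consonant
  'k' at position 6: consonant
Total vowels: 1

1


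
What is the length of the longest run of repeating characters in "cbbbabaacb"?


Input: "cbbbabaacb"
Scanning for longest run:
  Position 1 ('b'): new char, reset run to 1
  Position 2 ('b'): continues run of 'b', length=2
  Position 3 ('b'): continues run of 'b', length=3
  Position 4 ('a'): new char, reset run to 1
  Position 5 ('b'): new char, reset run to 1
  Position 6 ('a'): new char, reset run to 1
  Position 7 ('a'): continues run of 'a', length=2
  Position 8 ('c'): new char, reset run to 1
  Position 9 ('b'): new char, reset run to 1
Longest run: 'b' with length 3

3


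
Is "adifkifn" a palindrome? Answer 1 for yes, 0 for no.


Input: adifkifn
Reversed: nfikfida
  Compare pos 0 ('a') with pos 7 ('n'): MISMATCH
  Compare pos 1 ('d') with pos 6 ('f'): MISMATCH
  Compare pos 2 ('i') with pos 5 ('i'): match
  Compare pos 3 ('f') with pos 4 ('k'): MISMATCH
Result: not a palindrome

0


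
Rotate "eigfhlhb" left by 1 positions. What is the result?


Input: "eigfhlhb", rotate left by 1
First 1 characters: "e"
Remaining characters: "igfhlhb"
Concatenate remaining + first: "igfhlhb" + "e" = "igfhlhbe"

igfhlhbe


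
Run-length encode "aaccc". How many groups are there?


Input: aaccc
Scanning for consecutive runs:
  Group 1: 'a' x 2 (positions 0-1)
  Group 2: 'c' x 3 (positions 2-4)
Total groups: 2

2


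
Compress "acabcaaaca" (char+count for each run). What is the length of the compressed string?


Input: acabcaaaca
Runs:
  'a' x 1 => "a1"
  'c' x 1 => "c1"
  'a' x 1 => "a1"
  'b' x 1 => "b1"
  'c' x 1 => "c1"
  'a' x 3 => "a3"
  'c' x 1 => "c1"
  'a' x 1 => "a1"
Compressed: "a1c1a1b1c1a3c1a1"
Compressed length: 16

16


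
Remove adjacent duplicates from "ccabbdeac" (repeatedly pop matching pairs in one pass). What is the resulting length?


Input: ccabbdeac
Stack-based adjacent duplicate removal:
  Read 'c': push. Stack: c
  Read 'c': matches stack top 'c' => pop. Stack: (empty)
  Read 'a': push. Stack: a
  Read 'b': push. Stack: ab
  Read 'b': matches stack top 'b' => pop. Stack: a
  Read 'd': push. Stack: ad
  Read 'e': push. Stack: ade
  Read 'a': push. Stack: adea
  Read 'c': push. Stack: adeac
Final stack: "adeac" (length 5)

5


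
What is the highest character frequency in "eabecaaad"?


Input: eabecaaad
Character counts:
  'a': 4
  'b': 1
  'c': 1
  'd': 1
  'e': 2
Maximum frequency: 4

4


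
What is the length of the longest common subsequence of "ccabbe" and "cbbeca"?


LCS of "ccabbe" and "cbbeca"
DP table:
           c    b    b    e    c    a
      0    0    0    0    0    0    0
  c   0    1    1    1    1    1    1
  c   0    1    1    1    1    2    2
  a   0    1    1    1    1    2    3
  b   0    1    2    2    2    2    3
  b   0    1    2    3    3    3    3
  e   0    1    2    3    4    4    4
LCS length = dp[6][6] = 4

4


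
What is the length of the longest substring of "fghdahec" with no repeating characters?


Input: "fghdahec"
Sliding window (track last position of each char):
  Position 0 ('f'): window [0,0] length 1 -- new best
  Position 1 ('g'): window [0,1] length 2 -- new best
  Position 2 ('h'): window [0,2] length 3 -- new best
  Position 3 ('d'): window [0,3] length 4 -- new best
  Position 4 ('a'): window [0,4] length 5 -- new best
  Position 5 ('h'): repeat (last at 2), move window start to 3
  Position 5 ('h'): window [3,5] length 3
  Position 6 ('e'): window [3,6] length 4
  Position 7 ('c'): window [3,7] length 5
Longest substring with no repeats: "fghda" with length 5

5


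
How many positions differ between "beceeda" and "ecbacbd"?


Comparing "beceeda" and "ecbacbd" position by position:
  Position 0: 'b' vs 'e' => DIFFER
  Position 1: 'e' vs 'c' => DIFFER
  Position 2: 'c' vs 'b' => DIFFER
  Position 3: 'e' vs 'a' => DIFFER
  Position 4: 'e' vs 'c' => DIFFER
  Position 5: 'd' vs 'b' => DIFFER
  Position 6: 'a' vs 'd' => DIFFER
Positions that differ: 7

7


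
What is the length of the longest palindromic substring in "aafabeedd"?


Input: "aafabeedd"
Checking substrings for palindromes:
  [1:4] "afa" (len 3) => palindrome
  [0:2] "aa" (len 2) => palindrome
  [5:7] "ee" (len 2) => palindrome
  [7:9] "dd" (len 2) => palindrome
Longest palindromic substring: "afa" with length 3

3


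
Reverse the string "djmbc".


Input: djmbc
Reading characters right to left:
  Position 4: 'c'
  Position 3: 'b'
  Position 2: 'm'
  Position 1: 'j'
  Position 0: 'd'
Reversed: cbmjd

cbmjd


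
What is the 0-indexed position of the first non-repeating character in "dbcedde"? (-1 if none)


Input: dbcedde
Character frequencies:
  'b': 1
  'c': 1
  'd': 3
  'e': 2
Scanning left to right for freq == 1:
  Position 0 ('d'): freq=3, skip
  Position 1 ('b'): unique! => answer = 1

1


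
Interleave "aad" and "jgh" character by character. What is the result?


Interleaving "aad" and "jgh":
  Position 0: 'a' from first, 'j' from second => "aj"
  Position 1: 'a' from first, 'g' from second => "ag"
  Position 2: 'd' from first, 'h' from second => "dh"
Result: ajagdh

ajagdh


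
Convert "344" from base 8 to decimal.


Input: "344" in base 8
Positional expansion:
  Digit '3' (value 3) x 8^2 = 192
  Digit '4' (value 4) x 8^1 = 32
  Digit '4' (value 4) x 8^0 = 4
Sum = 228

228


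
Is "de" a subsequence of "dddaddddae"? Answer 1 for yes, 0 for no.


Check if "de" is a subsequence of "dddaddddae"
Greedy scan:
  Position 0 ('d'): matches sub[0] = 'd'
  Position 1 ('d'): no match needed
  Position 2 ('d'): no match needed
  Position 3 ('a'): no match needed
  Position 4 ('d'): no match needed
  Position 5 ('d'): no match needed
  Position 6 ('d'): no match needed
  Position 7 ('d'): no match needed
  Position 8 ('a'): no match needed
  Position 9 ('e'): matches sub[1] = 'e'
All 2 characters matched => is a subsequence

1


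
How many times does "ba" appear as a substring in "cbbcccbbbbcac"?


Searching for "ba" in "cbbcccbbbbcac"
Scanning each position:
  Position 0: "cb" => no
  Position 1: "bb" => no
  Position 2: "bc" => no
  Position 3: "cc" => no
  Position 4: "cc" => no
  Position 5: "cb" => no
  Position 6: "bb" => no
  Position 7: "bb" => no
  Position 8: "bb" => no
  Position 9: "bc" => no
  Position 10: "ca" => no
  Position 11: "ac" => no
Total occurrences: 0

0


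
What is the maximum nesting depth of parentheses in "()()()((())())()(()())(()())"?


Input: "()()()((())())()(()())(()())"
Tracking depth:
  Position 0 '(': depth becomes 1
  Position 1 ')': depth becomes 0
  Position 2 '(': depth becomes 1
  Position 3 ')': depth becomes 0
  Position 4 '(': depth becomes 1
  Position 5 ')': depth becomes 0
  Position 6 '(': depth becomes 1
  Position 7 '(': depth becomes 2
  Position 8 '(': depth becomes 3
  Position 9 ')': depth becomes 2
  Position 10 ')': depth becomes 1
  Position 11 '(': depth becomes 2
  Position 12 ')': depth becomes 1
  Position 13 ')': depth becomes 0
  Position 14 '(': depth becomes 1
  Position 15 ')': depth becomes 0
  Position 16 '(': depth becomes 1
  Position 17 '(': depth becomes 2
  Position 18 ')': depth becomes 1
  Position 19 '(': depth becomes 2
  Position 20 ')': depth becomes 1
  Position 21 ')': depth becomes 0
  Position 22 '(': depth becomes 1
  Position 23 '(': depth becomes 2
  Position 24 ')': depth becomes 1
  Position 25 '(': depth becomes 2
  Position 26 ')': depth becomes 1
  Position 27 ')': depth becomes 0
Maximum depth reached: 3

3


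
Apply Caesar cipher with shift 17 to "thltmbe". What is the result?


Caesar cipher: shift "thltmbe" by 17
  't' (pos 19) + 17 = pos 10 = 'k'
  'h' (pos 7) + 17 = pos 24 = 'y'
  'l' (pos 11) + 17 = pos 2 = 'c'
  't' (pos 19) + 17 = pos 10 = 'k'
  'm' (pos 12) + 17 = pos 3 = 'd'
  'b' (pos 1) + 17 = pos 18 = 's'
  'e' (pos 4) + 17 = pos 21 = 'v'
Result: kyckdsv

kyckdsv


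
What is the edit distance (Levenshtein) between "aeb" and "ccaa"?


Computing edit distance: "aeb" -> "ccaa"
DP table:
           c    c    a    a
      0    1    2    3    4
  a   1    1    2    2    3
  e   2    2    2    3    3
  b   3    3    3    3    4
Edit distance = dp[3][4] = 4

4


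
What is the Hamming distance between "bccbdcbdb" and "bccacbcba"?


Comparing "bccbdcbdb" and "bccacbcba" position by position:
  Position 0: 'b' vs 'b' => same
  Position 1: 'c' vs 'c' => same
  Position 2: 'c' vs 'c' => same
  Position 3: 'b' vs 'a' => differ
  Position 4: 'd' vs 'c' => differ
  Position 5: 'c' vs 'b' => differ
  Position 6: 'b' vs 'c' => differ
  Position 7: 'd' vs 'b' => differ
  Position 8: 'b' vs 'a' => differ
Total differences (Hamming distance): 6

6


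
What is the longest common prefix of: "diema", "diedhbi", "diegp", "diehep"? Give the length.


Words: diema, diedhbi, diegp, diehep
  Position 0: all 'd' => match
  Position 1: all 'i' => match
  Position 2: all 'e' => match
  Position 3: ('m', 'd', 'g', 'h') => mismatch, stop
LCP = "die" (length 3)

3


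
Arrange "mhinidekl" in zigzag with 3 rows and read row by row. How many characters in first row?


Zigzag "mhinidekl" into 3 rows:
Placing characters:
  'm' => row 0
  'h' => row 1
  'i' => row 2
  'n' => row 1
  'i' => row 0
  'd' => row 1
  'e' => row 2
  'k' => row 1
  'l' => row 0
Rows:
  Row 0: "mil"
  Row 1: "hndk"
  Row 2: "ie"
First row length: 3

3


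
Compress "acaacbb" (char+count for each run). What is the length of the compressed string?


Input: acaacbb
Runs:
  'a' x 1 => "a1"
  'c' x 1 => "c1"
  'a' x 2 => "a2"
  'c' x 1 => "c1"
  'b' x 2 => "b2"
Compressed: "a1c1a2c1b2"
Compressed length: 10

10


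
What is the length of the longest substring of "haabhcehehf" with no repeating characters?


Input: "haabhcehehf"
Sliding window (track last position of each char):
  Position 0 ('h'): window [0,0] length 1 -- new best
  Position 1 ('a'): window [0,1] length 2 -- new best
  Position 2 ('a'): repeat (last at 1), move window start to 2
  Position 2 ('a'): window [2,2] length 1
  Position 3 ('b'): window [2,3] length 2
  Position 4 ('h'): window [2,4] length 3 -- new best
  Position 5 ('c'): window [2,5] length 4 -- new best
  Position 6 ('e'): window [2,6] length 5 -- new best
  Position 7 ('h'): repeat (last at 4), move window start to 5
  Position 7 ('h'): window [5,7] length 3
  Position 8 ('e'): repeat (last at 6), move window start to 7
  Position 8 ('e'): window [7,8] length 2
  Position 9 ('h'): repeat (last at 7), move window start to 8
  Position 9 ('h'): window [8,9] length 2
  Position 10 ('f'): window [8,10] length 3
Longest substring with no repeats: "abhce" with length 5

5


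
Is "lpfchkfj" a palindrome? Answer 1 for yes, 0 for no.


Input: lpfchkfj
Reversed: jfkhcfpl
  Compare pos 0 ('l') with pos 7 ('j'): MISMATCH
  Compare pos 1 ('p') with pos 6 ('f'): MISMATCH
  Compare pos 2 ('f') with pos 5 ('k'): MISMATCH
  Compare pos 3 ('c') with pos 4 ('h'): MISMATCH
Result: not a palindrome

0


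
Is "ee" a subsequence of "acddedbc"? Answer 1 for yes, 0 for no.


Check if "ee" is a subsequence of "acddedbc"
Greedy scan:
  Position 0 ('a'): no match needed
  Position 1 ('c'): no match needed
  Position 2 ('d'): no match needed
  Position 3 ('d'): no match needed
  Position 4 ('e'): matches sub[0] = 'e'
  Position 5 ('d'): no match needed
  Position 6 ('b'): no match needed
  Position 7 ('c'): no match needed
Only matched 1/2 characters => not a subsequence

0


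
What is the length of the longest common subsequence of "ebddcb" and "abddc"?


LCS of "ebddcb" and "abddc"
DP table:
           a    b    d    d    c
      0    0    0    0    0    0
  e   0    0    0    0    0    0
  b   0    0    1    1    1    1
  d   0    0    1    2    2    2
  d   0    0    1    2    3    3
  c   0    0    1    2    3    4
  b   0    0    1    2    3    4
LCS length = dp[6][5] = 4

4


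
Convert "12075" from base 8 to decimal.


Input: "12075" in base 8
Positional expansion:
  Digit '1' (value 1) x 8^4 = 4096
  Digit '2' (value 2) x 8^3 = 1024
  Digit '0' (value 0) x 8^2 = 0
  Digit '7' (value 7) x 8^1 = 56
  Digit '5' (value 5) x 8^0 = 5
Sum = 5181

5181


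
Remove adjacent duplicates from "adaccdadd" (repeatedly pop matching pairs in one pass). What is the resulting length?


Input: adaccdadd
Stack-based adjacent duplicate removal:
  Read 'a': push. Stack: a
  Read 'd': push. Stack: ad
  Read 'a': push. Stack: ada
  Read 'c': push. Stack: adac
  Read 'c': matches stack top 'c' => pop. Stack: ada
  Read 'd': push. Stack: adad
  Read 'a': push. Stack: adada
  Read 'd': push. Stack: adadad
  Read 'd': matches stack top 'd' => pop. Stack: adada
Final stack: "adada" (length 5)

5


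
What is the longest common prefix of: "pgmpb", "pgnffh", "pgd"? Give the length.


Words: pgmpb, pgnffh, pgd
  Position 0: all 'p' => match
  Position 1: all 'g' => match
  Position 2: ('m', 'n', 'd') => mismatch, stop
LCP = "pg" (length 2)

2


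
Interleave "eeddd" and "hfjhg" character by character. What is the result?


Interleaving "eeddd" and "hfjhg":
  Position 0: 'e' from first, 'h' from second => "eh"
  Position 1: 'e' from first, 'f' from second => "ef"
  Position 2: 'd' from first, 'j' from second => "dj"
  Position 3: 'd' from first, 'h' from second => "dh"
  Position 4: 'd' from first, 'g' from second => "dg"
Result: ehefdjdhdg

ehefdjdhdg


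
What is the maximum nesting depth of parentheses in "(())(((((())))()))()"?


Input: "(())(((((())))()))()"
Tracking depth:
  Position 0 '(': depth becomes 1
  Position 1 '(': depth becomes 2
  Position 2 ')': depth becomes 1
  Position 3 ')': depth becomes 0
  Position 4 '(': depth becomes 1
  Position 5 '(': depth becomes 2
  Position 6 '(': depth becomes 3
  Position 7 '(': depth becomes 4
  Position 8 '(': depth becomes 5
  Position 9 '(': depth becomes 6
  Position 10 ')': depth becomes 5
  Position 11 ')': depth becomes 4
  Position 12 ')': depth becomes 3
  Position 13 ')': depth becomes 2
  Position 14 '(': depth becomes 3
  Position 15 ')': depth becomes 2
  Position 16 ')': depth becomes 1
  Position 17 ')': depth becomes 0
  Position 18 '(': depth becomes 1
  Position 19 ')': depth becomes 0
Maximum depth reached: 6

6


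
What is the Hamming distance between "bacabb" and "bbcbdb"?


Comparing "bacabb" and "bbcbdb" position by position:
  Position 0: 'b' vs 'b' => same
  Position 1: 'a' vs 'b' => differ
  Position 2: 'c' vs 'c' => same
  Position 3: 'a' vs 'b' => differ
  Position 4: 'b' vs 'd' => differ
  Position 5: 'b' vs 'b' => same
Total differences (Hamming distance): 3

3


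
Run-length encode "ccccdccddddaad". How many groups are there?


Input: ccccdccddddaad
Scanning for consecutive runs:
  Group 1: 'c' x 4 (positions 0-3)
  Group 2: 'd' x 1 (positions 4-4)
  Group 3: 'c' x 2 (positions 5-6)
  Group 4: 'd' x 4 (positions 7-10)
  Group 5: 'a' x 2 (positions 11-12)
  Group 6: 'd' x 1 (positions 13-13)
Total groups: 6

6


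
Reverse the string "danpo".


Input: danpo
Reading characters right to left:
  Position 4: 'o'
  Position 3: 'p'
  Position 2: 'n'
  Position 1: 'a'
  Position 0: 'd'
Reversed: opnad

opnad


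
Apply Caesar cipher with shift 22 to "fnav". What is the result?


Caesar cipher: shift "fnav" by 22
  'f' (pos 5) + 22 = pos 1 = 'b'
  'n' (pos 13) + 22 = pos 9 = 'j'
  'a' (pos 0) + 22 = pos 22 = 'w'
  'v' (pos 21) + 22 = pos 17 = 'r'
Result: bjwr

bjwr


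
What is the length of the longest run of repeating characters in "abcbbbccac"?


Input: "abcbbbccac"
Scanning for longest run:
  Position 1 ('b'): new char, reset run to 1
  Position 2 ('c'): new char, reset run to 1
  Position 3 ('b'): new char, reset run to 1
  Position 4 ('b'): continues run of 'b', length=2
  Position 5 ('b'): continues run of 'b', length=3
  Position 6 ('c'): new char, reset run to 1
  Position 7 ('c'): continues run of 'c', length=2
  Position 8 ('a'): new char, reset run to 1
  Position 9 ('c'): new char, reset run to 1
Longest run: 'b' with length 3

3


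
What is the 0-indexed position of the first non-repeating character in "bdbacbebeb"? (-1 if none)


Input: bdbacbebeb
Character frequencies:
  'a': 1
  'b': 5
  'c': 1
  'd': 1
  'e': 2
Scanning left to right for freq == 1:
  Position 0 ('b'): freq=5, skip
  Position 1 ('d'): unique! => answer = 1

1


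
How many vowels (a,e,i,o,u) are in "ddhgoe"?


Input: ddhgoe
Checking each character:
  'd' at position 0: consonant
  'd' at position 1: consonant
  'h' at position 2: consonant
  'g' at position 3: consonant
  'o' at position 4: vowel (running total: 1)
  'e' at position 5: vowel (running total: 2)
Total vowels: 2

2


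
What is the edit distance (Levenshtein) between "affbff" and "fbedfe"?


Computing edit distance: "affbff" -> "fbedfe"
DP table:
           f    b    e    d    f    e
      0    1    2    3    4    5    6
  a   1    1    2    3    4    5    6
  f   2    1    2    3    4    4    5
  f   3    2    2    3    4    4    5
  b   4    3    2    3    4    5    5
  f   5    4    3    3    4    4    5
  f   6    5    4    4    4    4    5
Edit distance = dp[6][6] = 5

5


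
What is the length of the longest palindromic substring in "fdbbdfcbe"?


Input: "fdbbdfcbe"
Checking substrings for palindromes:
  [0:6] "fdbbdf" (len 6) => palindrome
  [1:5] "dbbd" (len 4) => palindrome
  [2:4] "bb" (len 2) => palindrome
Longest palindromic substring: "fdbbdf" with length 6

6


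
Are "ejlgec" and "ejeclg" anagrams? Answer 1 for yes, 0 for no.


Strings: "ejlgec", "ejeclg"
Sorted first:  ceegjl
Sorted second: ceegjl
Sorted forms match => anagrams

1


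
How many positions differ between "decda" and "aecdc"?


Comparing "decda" and "aecdc" position by position:
  Position 0: 'd' vs 'a' => DIFFER
  Position 1: 'e' vs 'e' => same
  Position 2: 'c' vs 'c' => same
  Position 3: 'd' vs 'd' => same
  Position 4: 'a' vs 'c' => DIFFER
Positions that differ: 2

2


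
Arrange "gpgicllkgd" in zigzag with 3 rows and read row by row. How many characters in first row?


Zigzag "gpgicllkgd" into 3 rows:
Placing characters:
  'g' => row 0
  'p' => row 1
  'g' => row 2
  'i' => row 1
  'c' => row 0
  'l' => row 1
  'l' => row 2
  'k' => row 1
  'g' => row 0
  'd' => row 1
Rows:
  Row 0: "gcg"
  Row 1: "pilkd"
  Row 2: "gl"
First row length: 3

3


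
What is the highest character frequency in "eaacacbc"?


Input: eaacacbc
Character counts:
  'a': 3
  'b': 1
  'c': 3
  'e': 1
Maximum frequency: 3

3


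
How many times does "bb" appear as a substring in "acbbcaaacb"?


Searching for "bb" in "acbbcaaacb"
Scanning each position:
  Position 0: "ac" => no
  Position 1: "cb" => no
  Position 2: "bb" => MATCH
  Position 3: "bc" => no
  Position 4: "ca" => no
  Position 5: "aa" => no
  Position 6: "aa" => no
  Position 7: "ac" => no
  Position 8: "cb" => no
Total occurrences: 1

1


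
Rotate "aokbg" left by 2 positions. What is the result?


Input: "aokbg", rotate left by 2
First 2 characters: "ao"
Remaining characters: "kbg"
Concatenate remaining + first: "kbg" + "ao" = "kbgao"

kbgao


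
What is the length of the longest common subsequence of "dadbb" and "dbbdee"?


LCS of "dadbb" and "dbbdee"
DP table:
           d    b    b    d    e    e
      0    0    0    0    0    0    0
  d   0    1    1    1    1    1    1
  a   0    1    1    1    1    1    1
  d   0    1    1    1    2    2    2
  b   0    1    2    2    2    2    2
  b   0    1    2    3    3    3    3
LCS length = dp[5][6] = 3

3


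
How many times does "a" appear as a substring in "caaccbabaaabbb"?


Searching for "a" in "caaccbabaaabbb"
Scanning each position:
  Position 0: "c" => no
  Position 1: "a" => MATCH
  Position 2: "a" => MATCH
  Position 3: "c" => no
  Position 4: "c" => no
  Position 5: "b" => no
  Position 6: "a" => MATCH
  Position 7: "b" => no
  Position 8: "a" => MATCH
  Position 9: "a" => MATCH
  Position 10: "a" => MATCH
  Position 11: "b" => no
  Position 12: "b" => no
  Position 13: "b" => no
Total occurrences: 6

6


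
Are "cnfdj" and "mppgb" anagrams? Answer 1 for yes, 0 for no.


Strings: "cnfdj", "mppgb"
Sorted first:  cdfjn
Sorted second: bgmpp
Differ at position 0: 'c' vs 'b' => not anagrams

0


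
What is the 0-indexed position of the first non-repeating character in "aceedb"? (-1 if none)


Input: aceedb
Character frequencies:
  'a': 1
  'b': 1
  'c': 1
  'd': 1
  'e': 2
Scanning left to right for freq == 1:
  Position 0 ('a'): unique! => answer = 0

0


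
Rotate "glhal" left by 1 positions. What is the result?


Input: "glhal", rotate left by 1
First 1 characters: "g"
Remaining characters: "lhal"
Concatenate remaining + first: "lhal" + "g" = "lhalg"

lhalg


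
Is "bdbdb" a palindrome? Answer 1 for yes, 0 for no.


Input: bdbdb
Reversed: bdbdb
  Compare pos 0 ('b') with pos 4 ('b'): match
  Compare pos 1 ('d') with pos 3 ('d'): match
Result: palindrome

1


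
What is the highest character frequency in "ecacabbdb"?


Input: ecacabbdb
Character counts:
  'a': 2
  'b': 3
  'c': 2
  'd': 1
  'e': 1
Maximum frequency: 3

3


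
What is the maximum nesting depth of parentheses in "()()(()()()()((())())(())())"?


Input: "()()(()()()()((())())(())())"
Tracking depth:
  Position 0 '(': depth becomes 1
  Position 1 ')': depth becomes 0
  Position 2 '(': depth becomes 1
  Position 3 ')': depth becomes 0
  Position 4 '(': depth becomes 1
  Position 5 '(': depth becomes 2
  Position 6 ')': depth becomes 1
  Position 7 '(': depth becomes 2
  Position 8 ')': depth becomes 1
  Position 9 '(': depth becomes 2
  Position 10 ')': depth becomes 1
  Position 11 '(': depth becomes 2
  Position 12 ')': depth becomes 1
  Position 13 '(': depth becomes 2
  Position 14 '(': depth becomes 3
  Position 15 '(': depth becomes 4
  Position 16 ')': depth becomes 3
  Position 17 ')': depth becomes 2
  Position 18 '(': depth becomes 3
  Position 19 ')': depth becomes 2
  Position 20 ')': depth becomes 1
  Position 21 '(': depth becomes 2
  Position 22 '(': depth becomes 3
  Position 23 ')': depth becomes 2
  Position 24 ')': depth becomes 1
  Position 25 '(': depth becomes 2
  Position 26 ')': depth becomes 1
  Position 27 ')': depth becomes 0
Maximum depth reached: 4

4


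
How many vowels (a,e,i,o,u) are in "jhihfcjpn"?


Input: jhihfcjpn
Checking each character:
  'j' at position 0: consonant
  'h' at position 1: consonant
  'i' at position 2: vowel (running total: 1)
  'h' at position 3: consonant
  'f' at position 4: consonant
  'c' at position 5: consonant
  'j' at position 6: consonant
  'p' at position 7: consonant
  'n' at position 8: consonant
Total vowels: 1

1


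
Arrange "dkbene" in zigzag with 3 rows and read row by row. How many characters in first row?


Zigzag "dkbene" into 3 rows:
Placing characters:
  'd' => row 0
  'k' => row 1
  'b' => row 2
  'e' => row 1
  'n' => row 0
  'e' => row 1
Rows:
  Row 0: "dn"
  Row 1: "kee"
  Row 2: "b"
First row length: 2

2


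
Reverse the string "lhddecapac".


Input: lhddecapac
Reading characters right to left:
  Position 9: 'c'
  Position 8: 'a'
  Position 7: 'p'
  Position 6: 'a'
  Position 5: 'c'
  Position 4: 'e'
  Position 3: 'd'
  Position 2: 'd'
  Position 1: 'h'
  Position 0: 'l'
Reversed: capaceddhl

capaceddhl


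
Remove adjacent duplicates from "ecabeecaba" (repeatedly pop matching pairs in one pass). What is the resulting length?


Input: ecabeecaba
Stack-based adjacent duplicate removal:
  Read 'e': push. Stack: e
  Read 'c': push. Stack: ec
  Read 'a': push. Stack: eca
  Read 'b': push. Stack: ecab
  Read 'e': push. Stack: ecabe
  Read 'e': matches stack top 'e' => pop. Stack: ecab
  Read 'c': push. Stack: ecabc
  Read 'a': push. Stack: ecabca
  Read 'b': push. Stack: ecabcab
  Read 'a': push. Stack: ecabcaba
Final stack: "ecabcaba" (length 8)

8


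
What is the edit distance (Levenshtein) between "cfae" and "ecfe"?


Computing edit distance: "cfae" -> "ecfe"
DP table:
           e    c    f    e
      0    1    2    3    4
  c   1    1    1    2    3
  f   2    2    2    1    2
  a   3    3    3    2    2
  e   4    3    4    3    2
Edit distance = dp[4][4] = 2

2


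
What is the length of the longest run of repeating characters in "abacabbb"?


Input: "abacabbb"
Scanning for longest run:
  Position 1 ('b'): new char, reset run to 1
  Position 2 ('a'): new char, reset run to 1
  Position 3 ('c'): new char, reset run to 1
  Position 4 ('a'): new char, reset run to 1
  Position 5 ('b'): new char, reset run to 1
  Position 6 ('b'): continues run of 'b', length=2
  Position 7 ('b'): continues run of 'b', length=3
Longest run: 'b' with length 3

3


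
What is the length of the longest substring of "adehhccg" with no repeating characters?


Input: "adehhccg"
Sliding window (track last position of each char):
  Position 0 ('a'): window [0,0] length 1 -- new best
  Position 1 ('d'): window [0,1] length 2 -- new best
  Position 2 ('e'): window [0,2] length 3 -- new best
  Position 3 ('h'): window [0,3] length 4 -- new best
  Position 4 ('h'): repeat (last at 3), move window start to 4
  Position 4 ('h'): window [4,4] length 1
  Position 5 ('c'): window [4,5] length 2
  Position 6 ('c'): repeat (last at 5), move window start to 6
  Position 6 ('c'): window [6,6] length 1
  Position 7 ('g'): window [6,7] length 2
Longest substring with no repeats: "adeh" with length 4

4


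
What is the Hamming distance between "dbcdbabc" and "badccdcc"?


Comparing "dbcdbabc" and "badccdcc" position by position:
  Position 0: 'd' vs 'b' => differ
  Position 1: 'b' vs 'a' => differ
  Position 2: 'c' vs 'd' => differ
  Position 3: 'd' vs 'c' => differ
  Position 4: 'b' vs 'c' => differ
  Position 5: 'a' vs 'd' => differ
  Position 6: 'b' vs 'c' => differ
  Position 7: 'c' vs 'c' => same
Total differences (Hamming distance): 7

7


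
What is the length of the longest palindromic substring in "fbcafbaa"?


Input: "fbcafbaa"
Checking substrings for palindromes:
  [6:8] "aa" (len 2) => palindrome
Longest palindromic substring: "aa" with length 2

2


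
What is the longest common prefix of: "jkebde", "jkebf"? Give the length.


Words: jkebde, jkebf
  Position 0: all 'j' => match
  Position 1: all 'k' => match
  Position 2: all 'e' => match
  Position 3: all 'b' => match
  Position 4: ('d', 'f') => mismatch, stop
LCP = "jkeb" (length 4)

4


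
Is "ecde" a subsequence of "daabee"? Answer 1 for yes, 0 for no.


Check if "ecde" is a subsequence of "daabee"
Greedy scan:
  Position 0 ('d'): no match needed
  Position 1 ('a'): no match needed
  Position 2 ('a'): no match needed
  Position 3 ('b'): no match needed
  Position 4 ('e'): matches sub[0] = 'e'
  Position 5 ('e'): no match needed
Only matched 1/4 characters => not a subsequence

0


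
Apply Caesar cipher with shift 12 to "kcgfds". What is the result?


Caesar cipher: shift "kcgfds" by 12
  'k' (pos 10) + 12 = pos 22 = 'w'
  'c' (pos 2) + 12 = pos 14 = 'o'
  'g' (pos 6) + 12 = pos 18 = 's'
  'f' (pos 5) + 12 = pos 17 = 'r'
  'd' (pos 3) + 12 = pos 15 = 'p'
  's' (pos 18) + 12 = pos 4 = 'e'
Result: wosrpe

wosrpe


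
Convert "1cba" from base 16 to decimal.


Input: "1cba" in base 16
Positional expansion:
  Digit '1' (value 1) x 16^3 = 4096
  Digit 'c' (value 12) x 16^2 = 3072
  Digit 'b' (value 11) x 16^1 = 176
  Digit 'a' (value 10) x 16^0 = 10
Sum = 7354

7354


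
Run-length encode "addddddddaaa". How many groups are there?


Input: addddddddaaa
Scanning for consecutive runs:
  Group 1: 'a' x 1 (positions 0-0)
  Group 2: 'd' x 8 (positions 1-8)
  Group 3: 'a' x 3 (positions 9-11)
Total groups: 3

3


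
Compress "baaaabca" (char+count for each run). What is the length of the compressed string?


Input: baaaabca
Runs:
  'b' x 1 => "b1"
  'a' x 4 => "a4"
  'b' x 1 => "b1"
  'c' x 1 => "c1"
  'a' x 1 => "a1"
Compressed: "b1a4b1c1a1"
Compressed length: 10

10


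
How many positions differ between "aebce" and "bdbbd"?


Comparing "aebce" and "bdbbd" position by position:
  Position 0: 'a' vs 'b' => DIFFER
  Position 1: 'e' vs 'd' => DIFFER
  Position 2: 'b' vs 'b' => same
  Position 3: 'c' vs 'b' => DIFFER
  Position 4: 'e' vs 'd' => DIFFER
Positions that differ: 4

4


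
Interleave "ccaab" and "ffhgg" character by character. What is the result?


Interleaving "ccaab" and "ffhgg":
  Position 0: 'c' from first, 'f' from second => "cf"
  Position 1: 'c' from first, 'f' from second => "cf"
  Position 2: 'a' from first, 'h' from second => "ah"
  Position 3: 'a' from first, 'g' from second => "ag"
  Position 4: 'b' from first, 'g' from second => "bg"
Result: cfcfahagbg

cfcfahagbg


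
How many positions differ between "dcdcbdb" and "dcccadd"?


Comparing "dcdcbdb" and "dcccadd" position by position:
  Position 0: 'd' vs 'd' => same
  Position 1: 'c' vs 'c' => same
  Position 2: 'd' vs 'c' => DIFFER
  Position 3: 'c' vs 'c' => same
  Position 4: 'b' vs 'a' => DIFFER
  Position 5: 'd' vs 'd' => same
  Position 6: 'b' vs 'd' => DIFFER
Positions that differ: 3

3


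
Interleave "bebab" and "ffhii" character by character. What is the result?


Interleaving "bebab" and "ffhii":
  Position 0: 'b' from first, 'f' from second => "bf"
  Position 1: 'e' from first, 'f' from second => "ef"
  Position 2: 'b' from first, 'h' from second => "bh"
  Position 3: 'a' from first, 'i' from second => "ai"
  Position 4: 'b' from first, 'i' from second => "bi"
Result: bfefbhaibi

bfefbhaibi
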